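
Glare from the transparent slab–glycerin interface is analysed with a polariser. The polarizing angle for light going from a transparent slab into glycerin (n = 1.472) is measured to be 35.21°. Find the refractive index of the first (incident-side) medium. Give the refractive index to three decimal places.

n ≈ 2.086

Brewster's law: tan θ_B = n₂/n₁ (light incident in a transparent slab, refracted into glycerin).
n₁ = n₂ / tan θ_B = 1.472 / tan 35.21° = 2.086.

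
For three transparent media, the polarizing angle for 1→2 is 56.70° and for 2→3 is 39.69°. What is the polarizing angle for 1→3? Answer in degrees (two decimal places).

tan θ_B(1→2) = n₂/n₁ = tan 56.70° = 1.5224.
tan θ_B(2→3) = n₃/n₂ = tan 39.69° = 0.8299.
So n₃/n₁ = (n₂/n₁)(n₃/n₂) = 1.5224 × 0.8299 = 1.2634.
θ_B(1→3) = arctan(1.2634) = 51.64°.

θ_B ≈ 51.64°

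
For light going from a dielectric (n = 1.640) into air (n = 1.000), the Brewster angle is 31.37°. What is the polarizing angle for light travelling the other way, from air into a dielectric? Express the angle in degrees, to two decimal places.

tan θ_B' = n₁/n₂ = 1/tan θ_B, so θ_B' = 90° − θ_B.
θ_B' = 90° − 31.37° = 58.63°.

θ_B' ≈ 58.63°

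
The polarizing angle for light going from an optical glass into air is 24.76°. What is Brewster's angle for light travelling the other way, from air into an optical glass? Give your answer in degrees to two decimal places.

θ_B' ≈ 65.24°

Reversing the direction swaps n₁ and n₂, so tan θ_B' = 1/tan θ_B and θ_B' = 90° − θ_B.
Hence θ_B' = 90° − 24.76° = 65.24°.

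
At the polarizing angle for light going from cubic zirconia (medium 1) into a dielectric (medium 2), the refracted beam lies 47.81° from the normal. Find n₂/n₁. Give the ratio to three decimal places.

At Brewster incidence θ_B = 90° − θ_t = 90° − 47.81° = 42.19°.
Then n₂/n₁ = tan θ_B = tan 42.19° = 0.906.

n₂/n₁ ≈ 0.906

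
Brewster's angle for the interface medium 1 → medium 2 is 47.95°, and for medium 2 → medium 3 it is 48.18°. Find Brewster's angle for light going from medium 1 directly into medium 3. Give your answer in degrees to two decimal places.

θ_B ≈ 51.10°

n₂/n₁ = tan 47.95° = 1.1087 and n₃/n₂ = tan 48.18° = 1.1177.
Multiplying, n₃/n₁ = 1.1087 × 1.1177 = 1.2391, and θ_B(1→3) = arctan 1.2391 = 51.10°.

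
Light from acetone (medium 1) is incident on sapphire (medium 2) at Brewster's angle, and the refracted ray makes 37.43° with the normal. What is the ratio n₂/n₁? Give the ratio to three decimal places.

n₂/n₁ ≈ 1.307

θ_B + θ_t = 90°, so θ_B = 90° − 37.43° = 52.57°.
Then n₂/n₁ = tan θ_B = tan 52.57° = 1.307.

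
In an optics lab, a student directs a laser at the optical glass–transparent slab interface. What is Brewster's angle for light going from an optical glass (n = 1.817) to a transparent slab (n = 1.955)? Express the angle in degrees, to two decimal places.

At Brewster's angle the reflected and refracted rays are perpendicular, which with Snell's law gives tan θ_B = n₂/n₁.
Here n₂/n₁ = 1.955/1.817 = 1.0759, and Brewster's law gives tan θ_B = n₂/n₁.
So θ_B = arctan 1.0759 = 47.10°.

θ_B ≈ 47.10°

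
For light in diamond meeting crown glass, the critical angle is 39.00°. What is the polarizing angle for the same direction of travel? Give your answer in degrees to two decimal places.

At the critical angle sin θ_c = n₂/n₁, giving n₂/n₁ = sin 39.00° = 0.6293.
Then tan θ_B = n₂/n₁ = 0.6293, so θ_B = arctan 0.6293 = 32.18°.

θ_B ≈ 32.18°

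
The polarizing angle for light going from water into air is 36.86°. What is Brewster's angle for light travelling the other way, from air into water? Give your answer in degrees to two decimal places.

θ_B' ≈ 53.14°

tan θ_B' = n₁/n₂ = 1/tan θ_B, so θ_B' = 90° − θ_B.
θ_B' = 90° − 36.86° = 53.14°.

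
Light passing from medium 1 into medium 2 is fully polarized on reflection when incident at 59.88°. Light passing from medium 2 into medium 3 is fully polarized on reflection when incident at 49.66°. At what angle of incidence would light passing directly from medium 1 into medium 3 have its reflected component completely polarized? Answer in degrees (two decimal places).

θ_B ≈ 63.77°

n₂/n₁ = tan 59.88° = 1.7237 and n₃/n₂ = tan 49.66° = 1.1775.
So n₃/n₁ = (n₂/n₁)(n₃/n₂) = 1.7237 × 1.1775 = 2.0296.
θ_B(1→3) = arctan(2.0296) = 63.77°.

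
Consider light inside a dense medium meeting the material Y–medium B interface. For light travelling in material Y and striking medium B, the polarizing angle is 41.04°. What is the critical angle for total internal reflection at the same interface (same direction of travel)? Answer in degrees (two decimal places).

θ_c ≈ 60.52°

tan θ_B = n₂/n₁ = tan 41.04° = 0.8705.
Total internal reflection: sin θ_c = n₂/n₁ = 0.8705.
θ_c = arcsin(0.8705) = 60.52°.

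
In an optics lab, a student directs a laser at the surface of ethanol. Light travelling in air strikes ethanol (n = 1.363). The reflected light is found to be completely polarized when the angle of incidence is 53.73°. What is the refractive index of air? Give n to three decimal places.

n ≈ 1.000

Full polarization of the reflected beam means tan θ_B = n₂/n₁, where n₁ is the incident medium (air).
n₁ = n₂ / tan θ_B = 1.363 / tan 53.73° = 1.000.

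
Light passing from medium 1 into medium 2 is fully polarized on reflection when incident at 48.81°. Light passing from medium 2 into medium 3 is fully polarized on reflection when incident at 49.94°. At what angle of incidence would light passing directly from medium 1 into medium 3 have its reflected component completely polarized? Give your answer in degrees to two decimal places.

n₂/n₁ = tan 48.81° = 1.1427 and n₃/n₂ = tan 49.94° = 1.1892.
So n₃/n₁ = (n₂/n₁)(n₃/n₂) = 1.1427 × 1.1892 = 1.3589.
θ_B(1→3) = arctan(1.3589) = 53.65°.

θ_B ≈ 53.65°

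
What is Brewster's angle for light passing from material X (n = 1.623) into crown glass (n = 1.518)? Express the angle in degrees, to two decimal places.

At Brewster's angle the reflected and refracted rays are perpendicular, which with Snell's law gives tan θ_B = n₂/n₁.
tan θ_B = n₂/n₁ = 1.518/1.623 = 0.9353. Taking the arctangent, θ_B = 43.09°.

θ_B ≈ 43.09°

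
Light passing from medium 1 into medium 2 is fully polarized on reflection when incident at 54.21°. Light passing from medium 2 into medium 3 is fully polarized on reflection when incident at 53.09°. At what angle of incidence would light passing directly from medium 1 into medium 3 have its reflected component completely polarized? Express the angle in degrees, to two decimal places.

tan θ_B(1→2) = n₂/n₁ = tan 54.21° = 1.3870.
tan θ_B(2→3) = n₃/n₂ = tan 53.09° = 1.3314.
So n₃/n₁ = (n₂/n₁)(n₃/n₂) = 1.3870 × 1.3314 = 1.8467.
θ_B(1→3) = arctan(1.8467) = 61.56°.

θ_B ≈ 61.56°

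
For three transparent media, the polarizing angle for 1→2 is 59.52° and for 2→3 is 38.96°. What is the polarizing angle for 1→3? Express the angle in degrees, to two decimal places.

θ_B ≈ 53.95°

Each Brewster angle gives a ratio: n₂/n₁ = tan 59.52° = 1.6990, n₃/n₂ = tan 38.96° = 0.8086.
n₃/n₁ = 1.3739. Then tan θ_B(1→3) = n₃/n₁, so θ_B(1→3) = arctan(1.3739) = 53.95°.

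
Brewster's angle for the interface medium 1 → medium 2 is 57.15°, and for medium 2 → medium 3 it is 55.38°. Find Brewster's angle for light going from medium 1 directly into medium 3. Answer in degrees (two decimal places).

θ_B ≈ 65.97°

Each Brewster angle gives a ratio: n₂/n₁ = tan 57.15° = 1.5487, n₃/n₂ = tan 55.38° = 1.4485.
Multiplying, n₃/n₁ = 1.5487 × 1.4485 = 2.2433, and θ_B(1→3) = arctan 2.2433 = 65.97°.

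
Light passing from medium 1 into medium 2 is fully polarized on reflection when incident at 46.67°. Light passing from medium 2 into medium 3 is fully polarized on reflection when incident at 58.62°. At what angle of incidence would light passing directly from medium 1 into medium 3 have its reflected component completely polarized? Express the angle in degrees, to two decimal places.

θ_B ≈ 60.09°

Each Brewster angle gives a ratio: n₂/n₁ = tan 46.67° = 1.0601, n₃/n₂ = tan 58.62° = 1.6395.
n₃/n₁ = 1.7380. Then tan θ_B(1→3) = n₃/n₁, so θ_B(1→3) = arctan(1.7380) = 60.09°.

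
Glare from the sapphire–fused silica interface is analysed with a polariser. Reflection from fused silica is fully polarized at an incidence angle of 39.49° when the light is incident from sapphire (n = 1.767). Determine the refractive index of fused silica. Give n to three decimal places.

Brewster's law: tan θ_B = n₂/n₁ (light incident in sapphire, refracted into fused silica).
n₂ = n₁ tan θ_B = 1.767 × tan 39.49° = 1.456.

n ≈ 1.456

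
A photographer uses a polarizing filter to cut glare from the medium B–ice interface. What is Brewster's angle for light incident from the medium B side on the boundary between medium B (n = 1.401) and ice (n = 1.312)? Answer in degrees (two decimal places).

tan θ_B = n₂/n₁ = 1.312/1.401 = 0.9365. Taking the arctangent, θ_B = 43.12°.

θ_B ≈ 43.12°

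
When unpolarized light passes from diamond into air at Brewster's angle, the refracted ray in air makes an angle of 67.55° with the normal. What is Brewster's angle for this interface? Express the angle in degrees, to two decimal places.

Brewster's condition makes the reflected and refracted beams perpendicular: θ_B + θ_t = 90°.
θ_B = 90° − 67.55° = 22.45°.

θ_B ≈ 22.45°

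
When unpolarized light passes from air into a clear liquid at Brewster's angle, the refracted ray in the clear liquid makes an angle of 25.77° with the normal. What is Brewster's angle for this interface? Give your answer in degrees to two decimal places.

Brewster's condition makes the reflected and refracted beams perpendicular: θ_B + θ_t = 90°.
θ_B = 90° − 25.77° = 64.23°.

θ_B ≈ 64.23°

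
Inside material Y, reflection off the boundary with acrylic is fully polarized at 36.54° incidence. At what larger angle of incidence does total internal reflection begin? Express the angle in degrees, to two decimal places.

θ_c ≈ 47.82°

From Brewster, n₂/n₁ = tan θ_B = tan 36.54° = 0.7410.
Then sin θ_c = n₂/n₁ = 0.7410, so θ_c = arcsin 0.7410 = 47.82°.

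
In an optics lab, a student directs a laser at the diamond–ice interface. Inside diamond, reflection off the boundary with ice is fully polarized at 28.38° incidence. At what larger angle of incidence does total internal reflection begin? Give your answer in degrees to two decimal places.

From Brewster, n₂/n₁ = tan θ_B = tan 28.38° = 0.5402.
Then sin θ_c = n₂/n₁ = 0.5402, so θ_c = arcsin 0.5402 = 32.70°.

θ_c ≈ 32.70°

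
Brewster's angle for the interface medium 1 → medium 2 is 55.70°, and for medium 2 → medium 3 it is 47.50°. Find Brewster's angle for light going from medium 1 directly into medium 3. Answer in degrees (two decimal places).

Each Brewster angle gives a ratio: n₂/n₁ = tan 55.70° = 1.4659, n₃/n₂ = tan 47.50° = 1.0913.
n₃/n₁ = 1.5998. Then tan θ_B(1→3) = n₃/n₁, so θ_B(1→3) = arctan(1.5998) = 57.99°.

θ_B ≈ 57.99°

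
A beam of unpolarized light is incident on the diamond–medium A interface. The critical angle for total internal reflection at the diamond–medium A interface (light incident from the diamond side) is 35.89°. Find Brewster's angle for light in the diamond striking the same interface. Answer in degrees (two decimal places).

θ_B ≈ 30.38°

At the critical angle sin θ_c = n₂/n₁, giving n₂/n₁ = sin 35.89° = 0.5862.
Then tan θ_B = n₂/n₁ = 0.5862, so θ_B = arctan 0.5862 = 30.38°.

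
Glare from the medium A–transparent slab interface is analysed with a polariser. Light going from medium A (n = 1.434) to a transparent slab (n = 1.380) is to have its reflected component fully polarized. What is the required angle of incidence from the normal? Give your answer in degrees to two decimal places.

θ_B ≈ 43.90°

Brewster's condition: tan θ_B = n₂/n₁ = 1.380/1.434 = 0.9623. Taking the arctangent, θ_B = 43.90°.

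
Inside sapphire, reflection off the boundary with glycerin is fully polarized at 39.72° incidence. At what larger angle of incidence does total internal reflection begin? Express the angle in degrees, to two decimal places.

θ_c ≈ 56.18°

From Brewster, n₂/n₁ = tan θ_B = tan 39.72° = 0.8308.
Then sin θ_c = n₂/n₁ = 0.8308, so θ_c = arcsin 0.8308 = 56.18°.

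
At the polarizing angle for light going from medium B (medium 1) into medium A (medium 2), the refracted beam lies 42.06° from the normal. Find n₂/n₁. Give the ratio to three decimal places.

θ_B + θ_t = 90°, so θ_B = 90° − 42.06° = 47.94°.
Then n₂/n₁ = tan θ_B = tan 47.94° = 1.108.

n₂/n₁ ≈ 1.108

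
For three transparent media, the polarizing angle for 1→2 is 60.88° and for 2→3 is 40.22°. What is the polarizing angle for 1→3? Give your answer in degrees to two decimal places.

θ_B ≈ 56.63°

tan θ_B(1→2) = n₂/n₁ = tan 60.88° = 1.7952.
tan θ_B(2→3) = n₃/n₂ = tan 40.22° = 0.8457.
Multiplying, n₃/n₁ = 1.7952 × 0.8457 = 1.5181, and θ_B(1→3) = arctan 1.5181 = 56.63°.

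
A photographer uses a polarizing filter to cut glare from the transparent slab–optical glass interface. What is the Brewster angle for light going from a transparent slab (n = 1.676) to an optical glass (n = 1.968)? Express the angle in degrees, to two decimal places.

Here n₂/n₁ = 1.968/1.676 = 1.1742, and Brewster's law gives tan θ_B = n₂/n₁. Taking the arctangent, θ_B = 49.58°.

θ_B ≈ 49.58°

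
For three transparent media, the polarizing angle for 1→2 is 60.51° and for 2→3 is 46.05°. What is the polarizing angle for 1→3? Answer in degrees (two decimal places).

θ_B ≈ 61.40°

tan θ_B(1→2) = n₂/n₁ = tan 60.51° = 1.7682.
tan θ_B(2→3) = n₃/n₂ = tan 46.05° = 1.0373.
Multiplying, n₃/n₁ = 1.7682 × 1.0373 = 1.8342, and θ_B(1→3) = arctan 1.8342 = 61.40°.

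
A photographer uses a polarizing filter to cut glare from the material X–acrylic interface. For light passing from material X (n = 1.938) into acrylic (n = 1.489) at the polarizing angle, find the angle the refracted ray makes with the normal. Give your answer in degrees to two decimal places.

θ_t ≈ 52.46°

tan θ_B = n₂/n₁ = 1.489/1.938 = 0.7683, so θ_B = 37.54°.
The refracted ray is perpendicular to the reflected ray, so θ_t = 90° − θ_B = 52.46°.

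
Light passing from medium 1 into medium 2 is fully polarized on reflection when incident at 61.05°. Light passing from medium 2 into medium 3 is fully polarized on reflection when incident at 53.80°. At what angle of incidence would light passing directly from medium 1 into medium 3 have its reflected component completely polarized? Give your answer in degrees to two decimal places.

Each Brewster angle gives a ratio: n₂/n₁ = tan 61.05° = 1.8078, n₃/n₂ = tan 53.80° = 1.3663.
So n₃/n₁ = (n₂/n₁)(n₃/n₂) = 1.8078 × 1.3663 = 2.4700.
θ_B(1→3) = arctan(2.4700) = 67.96°.

θ_B ≈ 67.96°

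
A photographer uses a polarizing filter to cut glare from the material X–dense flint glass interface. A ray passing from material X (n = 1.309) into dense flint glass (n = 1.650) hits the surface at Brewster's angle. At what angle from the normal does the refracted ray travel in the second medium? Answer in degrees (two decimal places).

First find Brewster's angle: tan θ_B = 1.650/1.309 = 1.2605, giving θ_B = 51.57°.
The refracted ray is perpendicular to the reflected ray, so θ_t = 90° − θ_B = 38.43°.

θ_t ≈ 38.43°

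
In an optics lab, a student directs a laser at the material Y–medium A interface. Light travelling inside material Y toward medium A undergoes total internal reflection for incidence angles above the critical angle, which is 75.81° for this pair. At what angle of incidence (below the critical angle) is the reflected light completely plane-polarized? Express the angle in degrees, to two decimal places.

θ_B ≈ 44.11°

At the critical angle sin θ_c = n₂/n₁, giving n₂/n₁ = sin 75.81° = 0.9695.
Then tan θ_B = n₂/n₁ = 0.9695, so θ_B = arctan 0.9695 = 44.11°.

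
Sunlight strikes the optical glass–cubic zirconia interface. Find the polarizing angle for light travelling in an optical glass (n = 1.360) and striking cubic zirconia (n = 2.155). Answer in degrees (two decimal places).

θ_B ≈ 57.74°

Here n₂/n₁ = 2.155/1.360 = 1.5846, and Brewster's law gives tan θ_B = n₂/n₁.
So θ_B = arctan 1.5846 = 57.74°.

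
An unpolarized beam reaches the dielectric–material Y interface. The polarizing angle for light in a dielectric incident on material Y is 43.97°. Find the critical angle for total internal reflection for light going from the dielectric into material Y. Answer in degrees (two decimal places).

From Brewster, n₂/n₁ = tan θ_B = tan 43.97° = 0.9647.
Then sin θ_c = n₂/n₁ = 0.9647, so θ_c = arcsin 0.9647 = 74.73°.

θ_c ≈ 74.73°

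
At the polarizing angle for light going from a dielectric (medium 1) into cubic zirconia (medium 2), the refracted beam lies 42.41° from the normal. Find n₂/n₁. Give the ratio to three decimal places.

θ_B + θ_t = 90°, so θ_B = 90° − 42.41° = 47.59°.
Then n₂/n₁ = tan θ_B = tan 47.59° = 1.095.

n₂/n₁ ≈ 1.095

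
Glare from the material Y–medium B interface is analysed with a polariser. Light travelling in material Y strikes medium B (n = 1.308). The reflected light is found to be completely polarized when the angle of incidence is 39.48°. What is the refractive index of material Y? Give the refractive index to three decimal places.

At Brewster's angle, tan θ_B = n₂/n₁ with n₁ on the incident side (material Y) and n₂ on the transmitted side (medium B).
n₁ = n₂ / tan θ_B = 1.308 / tan 39.48° = 1.588.

n ≈ 1.588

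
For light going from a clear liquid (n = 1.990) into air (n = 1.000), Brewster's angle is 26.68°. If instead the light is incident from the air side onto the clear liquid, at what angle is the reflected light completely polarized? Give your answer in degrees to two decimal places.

θ_B' ≈ 63.32°

Reversing the direction swaps n₁ and n₂, so tan θ_B' = 1/tan θ_B and θ_B' = 90° − θ_B.
Hence θ_B' = 90° − 26.68° = 63.32°.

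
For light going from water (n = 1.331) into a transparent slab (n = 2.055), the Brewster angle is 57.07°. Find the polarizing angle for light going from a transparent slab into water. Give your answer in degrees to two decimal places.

θ_B' ≈ 32.93°

The two Brewster angles are complementary: θ_B' = 90° − θ_B = 90° − 57.07° = 32.93°.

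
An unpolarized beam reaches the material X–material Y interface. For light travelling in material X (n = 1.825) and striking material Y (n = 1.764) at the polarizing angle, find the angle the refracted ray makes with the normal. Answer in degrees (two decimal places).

First find Brewster's angle: tan θ_B = 1.764/1.825 = 0.9666, giving θ_B = 44.03°.
The refracted ray is perpendicular to the reflected ray, so θ_t = 90° − θ_B = 45.97°.

θ_t ≈ 45.97°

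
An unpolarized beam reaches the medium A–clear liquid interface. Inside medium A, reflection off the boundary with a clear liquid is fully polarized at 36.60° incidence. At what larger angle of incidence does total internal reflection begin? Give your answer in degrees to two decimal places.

tan θ_B = n₂/n₁ = tan 36.60° = 0.7427.
Total internal reflection: sin θ_c = n₂/n₁ = 0.7427.
θ_c = arcsin(0.7427) = 47.96°.

θ_c ≈ 47.96°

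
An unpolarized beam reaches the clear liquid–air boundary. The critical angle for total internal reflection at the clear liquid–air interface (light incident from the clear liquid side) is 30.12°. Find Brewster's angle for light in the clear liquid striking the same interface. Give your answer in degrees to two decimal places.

θ_B ≈ 26.65°

At the critical angle sin θ_c = n₂/n₁, giving n₂/n₁ = sin 30.12° = 0.5018.
Then tan θ_B = n₂/n₁ = 0.5018, so θ_B = arctan 0.5018 = 26.65°.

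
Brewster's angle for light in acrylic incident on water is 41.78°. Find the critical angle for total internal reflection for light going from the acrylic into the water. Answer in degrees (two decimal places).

θ_c ≈ 63.31°

tan θ_B = n₂/n₁ = tan 41.78° = 0.8935.
Total internal reflection: sin θ_c = n₂/n₁ = 0.8935.
θ_c = arcsin(0.8935) = 63.31°.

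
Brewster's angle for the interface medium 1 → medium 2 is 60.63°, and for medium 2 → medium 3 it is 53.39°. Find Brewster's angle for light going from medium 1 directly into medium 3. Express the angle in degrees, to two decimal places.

θ_B ≈ 67.31°

Each Brewster angle gives a ratio: n₂/n₁ = tan 60.63° = 1.7769, n₃/n₂ = tan 53.39° = 1.3460.
So n₃/n₁ = (n₂/n₁)(n₃/n₂) = 1.7769 × 1.3460 = 2.3917.
θ_B(1→3) = arctan(2.3917) = 67.31°.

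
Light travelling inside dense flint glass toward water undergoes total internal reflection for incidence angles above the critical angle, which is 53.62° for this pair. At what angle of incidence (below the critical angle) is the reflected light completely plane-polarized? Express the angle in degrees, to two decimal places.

θ_B ≈ 38.84°

n₂/n₁ = sin θ_c = sin 53.62° = 0.8051.
tan θ_B equals the same ratio, so θ_B = arctan(0.8051) = 38.84°.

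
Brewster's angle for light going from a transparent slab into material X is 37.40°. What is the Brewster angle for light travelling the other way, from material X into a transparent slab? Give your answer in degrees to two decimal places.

Reversing the direction swaps n₁ and n₂, so tan θ_B' = 1/tan θ_B and θ_B' = 90° − θ_B.
Hence θ_B' = 90° − 37.40° = 52.60°.

θ_B' ≈ 52.60°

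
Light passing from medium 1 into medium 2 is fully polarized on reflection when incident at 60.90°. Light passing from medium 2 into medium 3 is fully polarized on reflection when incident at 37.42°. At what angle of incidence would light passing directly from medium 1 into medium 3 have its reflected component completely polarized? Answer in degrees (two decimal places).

θ_B ≈ 53.97°

n₂/n₁ = tan 60.90° = 1.7966 and n₃/n₂ = tan 37.42° = 0.7651.
So n₃/n₁ = (n₂/n₁)(n₃/n₂) = 1.7966 × 0.7651 = 1.3746.
θ_B(1→3) = arctan(1.3746) = 53.97°.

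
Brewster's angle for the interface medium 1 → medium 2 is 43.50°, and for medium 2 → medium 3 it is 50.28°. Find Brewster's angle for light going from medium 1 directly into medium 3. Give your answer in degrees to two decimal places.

θ_B ≈ 48.80°

tan θ_B(1→2) = n₂/n₁ = tan 43.50° = 0.9490.
tan θ_B(2→3) = n₃/n₂ = tan 50.28° = 1.2037.
So n₃/n₁ = (n₂/n₁)(n₃/n₂) = 0.9490 × 1.2037 = 1.1422.
θ_B(1→3) = arctan(1.1422) = 48.80°.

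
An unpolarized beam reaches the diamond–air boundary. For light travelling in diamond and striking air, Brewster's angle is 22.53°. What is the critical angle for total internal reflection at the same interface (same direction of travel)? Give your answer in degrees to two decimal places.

From Brewster, n₂/n₁ = tan θ_B = tan 22.53° = 0.4148.
Then sin θ_c = n₂/n₁ = 0.4148, so θ_c = arcsin 0.4148 = 24.51°.

θ_c ≈ 24.51°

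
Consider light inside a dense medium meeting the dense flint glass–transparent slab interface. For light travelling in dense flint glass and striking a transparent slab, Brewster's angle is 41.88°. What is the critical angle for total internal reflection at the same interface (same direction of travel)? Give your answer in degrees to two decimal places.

θ_c ≈ 63.72°

From Brewster, n₂/n₁ = tan θ_B = tan 41.88° = 0.8966.
Then sin θ_c = n₂/n₁ = 0.8966, so θ_c = arcsin 0.8966 = 63.72°.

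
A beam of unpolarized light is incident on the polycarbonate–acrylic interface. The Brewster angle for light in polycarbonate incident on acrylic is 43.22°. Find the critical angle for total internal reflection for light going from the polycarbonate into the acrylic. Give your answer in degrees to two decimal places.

From Brewster, n₂/n₁ = tan θ_B = tan 43.22° = 0.9397.
Then sin θ_c = n₂/n₁ = 0.9397, so θ_c = arcsin 0.9397 = 70.00°.

θ_c ≈ 70.00°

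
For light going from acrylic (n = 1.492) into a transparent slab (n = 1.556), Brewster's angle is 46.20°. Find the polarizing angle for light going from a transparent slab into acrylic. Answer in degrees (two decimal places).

θ_B' ≈ 43.80°

tan θ_B' = n₁/n₂ = 1/tan θ_B, so θ_B' = 90° − θ_B.
θ_B' = 90° − 46.20° = 43.80°.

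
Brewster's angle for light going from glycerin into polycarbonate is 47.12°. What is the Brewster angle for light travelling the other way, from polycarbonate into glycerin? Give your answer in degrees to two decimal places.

θ_B' ≈ 42.88°

tan θ_B' = n₁/n₂ = 1/tan θ_B, so θ_B' = 90° − θ_B.
θ_B' = 90° − 47.12° = 42.88°.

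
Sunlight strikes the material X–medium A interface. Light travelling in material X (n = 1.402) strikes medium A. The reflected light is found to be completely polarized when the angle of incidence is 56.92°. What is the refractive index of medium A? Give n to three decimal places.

n ≈ 2.152

Brewster's law: tan θ_B = n₂/n₁ (light incident in material X, refracted into medium A).
n₂ = n₁ tan θ_B = 1.402 × tan 56.92° = 2.152.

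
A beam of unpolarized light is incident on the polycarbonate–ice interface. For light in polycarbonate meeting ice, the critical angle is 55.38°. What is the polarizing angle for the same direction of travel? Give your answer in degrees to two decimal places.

θ_B ≈ 39.45°

sin θ_c = n₂/n₁, so n₂/n₁ = sin 55.38° = 0.8229.
Brewster: tan θ_B = n₂/n₁ = 0.8229.
θ_B = arctan(0.8229) = 39.45°.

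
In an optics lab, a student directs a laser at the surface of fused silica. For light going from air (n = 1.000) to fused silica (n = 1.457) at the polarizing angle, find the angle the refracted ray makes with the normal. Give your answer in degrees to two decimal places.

First find Brewster's angle: tan θ_B = 1.457/1.000 = 1.4570, giving θ_B = 55.54°.
The refracted ray is perpendicular to the reflected ray, so θ_t = 90° − θ_B = 34.46°.

θ_t ≈ 34.46°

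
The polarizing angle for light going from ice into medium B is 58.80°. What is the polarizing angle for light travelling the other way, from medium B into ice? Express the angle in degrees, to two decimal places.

Reversing the direction swaps n₁ and n₂, so tan θ_B' = 1/tan θ_B and θ_B' = 90° − θ_B.
Hence θ_B' = 90° − 58.80° = 31.20°.

θ_B' ≈ 31.20°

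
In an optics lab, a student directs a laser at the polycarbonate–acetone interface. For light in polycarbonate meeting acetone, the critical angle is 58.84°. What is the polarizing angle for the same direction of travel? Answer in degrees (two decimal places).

θ_B ≈ 40.55°

sin θ_c = n₂/n₁, so n₂/n₁ = sin 58.84° = 0.8557.
Brewster: tan θ_B = n₂/n₁ = 0.8557.
θ_B = arctan(0.8557) = 40.55°.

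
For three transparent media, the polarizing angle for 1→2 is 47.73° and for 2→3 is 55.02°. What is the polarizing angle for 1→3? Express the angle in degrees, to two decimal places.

θ_B ≈ 57.54°

tan θ_B(1→2) = n₂/n₁ = tan 47.73° = 1.1001.
tan θ_B(2→3) = n₃/n₂ = tan 55.02° = 1.4292.
Multiplying, n₃/n₁ = 1.1001 × 1.4292 = 1.5723, and θ_B(1→3) = arctan 1.5723 = 57.54°.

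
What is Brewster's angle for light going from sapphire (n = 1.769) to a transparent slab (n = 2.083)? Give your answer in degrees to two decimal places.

θ_B ≈ 49.66°

Here n₂/n₁ = 2.083/1.769 = 1.1775, and Brewster's law gives tan θ_B = n₂/n₁. Taking the arctangent, θ_B = 49.66°.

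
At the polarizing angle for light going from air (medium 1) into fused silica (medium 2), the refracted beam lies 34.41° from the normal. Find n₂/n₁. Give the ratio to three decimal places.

θ_B + θ_t = 90°, so θ_B = 90° − 34.41° = 55.59°.
tan θ_B = n₂/n₁, so n₂/n₁ = tan 55.59° = 1.460.

n₂/n₁ ≈ 1.460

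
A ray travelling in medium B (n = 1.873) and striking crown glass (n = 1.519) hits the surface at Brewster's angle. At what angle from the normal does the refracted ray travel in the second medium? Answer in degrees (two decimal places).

θ_B = arctan(n₂/n₁) = arctan(1.519/1.873) = 39.04°.
Since θ_B + θ_t = 90° at Brewster incidence, θ_t = 90° − 39.04° = 50.96°.

θ_t ≈ 50.96°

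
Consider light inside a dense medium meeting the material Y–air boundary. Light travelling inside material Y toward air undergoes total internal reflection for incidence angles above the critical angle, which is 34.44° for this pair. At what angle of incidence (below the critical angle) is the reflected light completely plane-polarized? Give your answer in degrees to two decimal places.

n₂/n₁ = sin θ_c = sin 34.44° = 0.5655.
tan θ_B equals the same ratio, so θ_B = arctan(0.5655) = 29.49°.

θ_B ≈ 29.49°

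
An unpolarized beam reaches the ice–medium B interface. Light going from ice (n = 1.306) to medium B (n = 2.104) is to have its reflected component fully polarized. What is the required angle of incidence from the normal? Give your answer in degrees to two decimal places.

Brewster's condition: tan θ_B = n₂/n₁ = 2.104/1.306 = 1.6110. Taking the arctangent, θ_B = 58.17°.

θ_B ≈ 58.17°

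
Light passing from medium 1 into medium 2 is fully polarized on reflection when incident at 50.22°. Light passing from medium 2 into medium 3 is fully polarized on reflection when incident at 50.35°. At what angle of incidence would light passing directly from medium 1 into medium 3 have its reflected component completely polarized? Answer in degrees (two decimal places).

Each Brewster angle gives a ratio: n₂/n₁ = tan 50.22° = 1.2011, n₃/n₂ = tan 50.35° = 1.2066.
So n₃/n₁ = (n₂/n₁)(n₃/n₂) = 1.2011 × 1.2066 = 1.4493.
θ_B(1→3) = arctan(1.4493) = 55.39°.

θ_B ≈ 55.39°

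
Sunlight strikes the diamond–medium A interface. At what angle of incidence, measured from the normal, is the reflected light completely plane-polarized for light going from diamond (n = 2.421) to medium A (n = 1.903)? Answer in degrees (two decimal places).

θ_B ≈ 38.17°

At Brewster's angle the reflected and refracted rays are perpendicular, which with Snell's law gives tan θ_B = n₂/n₁.
tan θ_B = n₂/n₁ = 1.903/2.421 = 0.7860.
θ_B = arctan(0.7860) = 38.17°.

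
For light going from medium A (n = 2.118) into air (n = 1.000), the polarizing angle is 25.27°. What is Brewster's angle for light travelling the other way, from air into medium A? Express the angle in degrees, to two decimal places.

θ_B' ≈ 64.73°

The two Brewster angles are complementary: θ_B' = 90° − θ_B = 90° − 25.27° = 64.73°.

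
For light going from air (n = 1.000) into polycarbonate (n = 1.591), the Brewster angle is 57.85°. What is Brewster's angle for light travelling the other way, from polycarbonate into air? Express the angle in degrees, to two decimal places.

θ_B' ≈ 32.15°

The two Brewster angles are complementary: θ_B' = 90° − θ_B = 90° − 57.85° = 32.15°.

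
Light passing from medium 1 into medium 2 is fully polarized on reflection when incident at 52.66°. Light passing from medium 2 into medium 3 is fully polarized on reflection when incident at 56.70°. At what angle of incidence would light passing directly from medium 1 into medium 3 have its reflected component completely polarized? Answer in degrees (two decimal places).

n₂/n₁ = tan 52.66° = 1.3108 and n₃/n₂ = tan 56.70° = 1.5224.
So n₃/n₁ = (n₂/n₁)(n₃/n₂) = 1.3108 × 1.5224 = 1.9955.
θ_B(1→3) = arctan(1.9955) = 63.38°.

θ_B ≈ 63.38°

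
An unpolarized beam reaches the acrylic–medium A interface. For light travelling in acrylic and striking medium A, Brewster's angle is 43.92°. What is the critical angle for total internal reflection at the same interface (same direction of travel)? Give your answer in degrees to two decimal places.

θ_c ≈ 74.36°

n₂/n₁ = tan 43.92° = 0.9630; the critical angle satisfies sin θ_c = n₂/n₁.
θ_c = arcsin(0.9630) = 74.36°.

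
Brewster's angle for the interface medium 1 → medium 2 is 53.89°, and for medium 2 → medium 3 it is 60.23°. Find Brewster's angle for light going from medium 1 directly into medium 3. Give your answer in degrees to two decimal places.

θ_B ≈ 67.35°

n₂/n₁ = tan 53.89° = 1.3708 and n₃/n₂ = tan 60.23° = 1.7482.
So n₃/n₁ = (n₂/n₁)(n₃/n₂) = 1.3708 × 1.7482 = 2.3965.
θ_B(1→3) = arctan(2.3965) = 67.35°.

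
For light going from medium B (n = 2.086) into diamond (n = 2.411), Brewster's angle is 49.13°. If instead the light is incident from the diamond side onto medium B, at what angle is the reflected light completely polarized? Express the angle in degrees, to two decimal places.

θ_B' ≈ 40.87°

Reversing the direction swaps n₁ and n₂, so tan θ_B' = 1/tan θ_B and θ_B' = 90° − θ_B.
Hence θ_B' = 90° − 49.13° = 40.87°.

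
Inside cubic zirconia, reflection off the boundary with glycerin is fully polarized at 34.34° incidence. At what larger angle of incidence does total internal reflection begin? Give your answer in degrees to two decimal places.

θ_c ≈ 43.09°

n₂/n₁ = tan 34.34° = 0.6832; the critical angle satisfies sin θ_c = n₂/n₁.
θ_c = arcsin(0.6832) = 43.09°.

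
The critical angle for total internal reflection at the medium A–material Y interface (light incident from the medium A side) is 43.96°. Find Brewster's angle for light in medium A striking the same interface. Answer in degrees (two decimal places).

θ_B ≈ 34.77°

n₂/n₁ = sin θ_c = sin 43.96° = 0.6942.
tan θ_B equals the same ratio, so θ_B = arctan(0.6942) = 34.77°.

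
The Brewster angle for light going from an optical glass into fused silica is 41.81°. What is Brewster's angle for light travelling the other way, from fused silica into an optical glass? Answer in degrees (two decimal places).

θ_B' ≈ 48.19°

tan θ_B' = n₁/n₂ = 1/tan θ_B, so θ_B' = 90° − θ_B.
θ_B' = 90° − 41.81° = 48.19°.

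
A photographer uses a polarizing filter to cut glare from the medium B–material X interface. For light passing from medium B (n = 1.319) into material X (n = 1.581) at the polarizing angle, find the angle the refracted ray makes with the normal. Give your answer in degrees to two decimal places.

First find Brewster's angle: tan θ_B = 1.581/1.319 = 1.1986, giving θ_B = 50.16°.
Since θ_B + θ_t = 90° at Brewster incidence, θ_t = 90° − 50.16° = 39.84°.

θ_t ≈ 39.84°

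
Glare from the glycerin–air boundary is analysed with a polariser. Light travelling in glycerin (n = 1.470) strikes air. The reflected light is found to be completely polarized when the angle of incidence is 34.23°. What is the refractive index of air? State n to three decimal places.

Brewster's law: tan θ_B = n₂/n₁ (light incident in glycerin, refracted into air).
n₂ = n₁ tan θ_B = 1.470 × tan 34.23° = 1.000.

n ≈ 1.000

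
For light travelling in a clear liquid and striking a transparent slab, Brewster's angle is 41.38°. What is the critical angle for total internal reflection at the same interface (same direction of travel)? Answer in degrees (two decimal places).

tan θ_B = n₂/n₁ = tan 41.38° = 0.8810.
Total internal reflection: sin θ_c = n₂/n₁ = 0.8810.
θ_c = arcsin(0.8810) = 61.76°.

θ_c ≈ 61.76°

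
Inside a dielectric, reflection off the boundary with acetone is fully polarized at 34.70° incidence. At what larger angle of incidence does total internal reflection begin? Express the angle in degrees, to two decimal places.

θ_c ≈ 43.82°

n₂/n₁ = tan 34.70° = 0.6924; the critical angle satisfies sin θ_c = n₂/n₁.
θ_c = arcsin(0.6924) = 43.82°.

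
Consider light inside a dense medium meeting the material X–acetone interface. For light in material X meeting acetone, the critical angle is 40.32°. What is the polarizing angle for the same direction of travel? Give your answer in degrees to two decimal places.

θ_B ≈ 32.91°

n₂/n₁ = sin θ_c = sin 40.32° = 0.6471.
tan θ_B equals the same ratio, so θ_B = arctan(0.6471) = 32.91°.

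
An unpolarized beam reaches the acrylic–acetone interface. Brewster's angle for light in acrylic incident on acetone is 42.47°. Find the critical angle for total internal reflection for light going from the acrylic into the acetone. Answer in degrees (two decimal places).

tan θ_B = n₂/n₁ = tan 42.47° = 0.9154.
Total internal reflection: sin θ_c = n₂/n₁ = 0.9154.
θ_c = arcsin(0.9154) = 66.26°.

θ_c ≈ 66.26°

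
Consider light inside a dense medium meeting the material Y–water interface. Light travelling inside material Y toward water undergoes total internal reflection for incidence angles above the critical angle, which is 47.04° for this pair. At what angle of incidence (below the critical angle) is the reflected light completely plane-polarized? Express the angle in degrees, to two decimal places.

θ_B ≈ 36.20°

sin θ_c = n₂/n₁, so n₂/n₁ = sin 47.04° = 0.7318.
Brewster: tan θ_B = n₂/n₁ = 0.7318.
θ_B = arctan(0.7318) = 36.20°.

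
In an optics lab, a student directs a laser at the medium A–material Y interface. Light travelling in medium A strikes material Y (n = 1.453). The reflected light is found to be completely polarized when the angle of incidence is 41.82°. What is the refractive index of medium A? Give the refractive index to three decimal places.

At Brewster's angle, tan θ_B = n₂/n₁ with n₁ on the incident side (medium A) and n₂ on the transmitted side (material Y).
n₁ = n₂ / tan θ_B = 1.453 / tan 41.82° = 1.624.

n ≈ 1.624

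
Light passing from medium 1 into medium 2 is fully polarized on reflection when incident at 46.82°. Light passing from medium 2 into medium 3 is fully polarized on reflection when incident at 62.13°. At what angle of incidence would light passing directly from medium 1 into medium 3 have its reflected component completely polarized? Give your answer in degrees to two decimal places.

Each Brewster angle gives a ratio: n₂/n₁ = tan 46.82° = 1.0656, n₃/n₂ = tan 62.13° = 1.8911.
n₃/n₁ = 2.0152. Then tan θ_B(1→3) = n₃/n₁, so θ_B(1→3) = arctan(2.0152) = 63.61°.

θ_B ≈ 63.61°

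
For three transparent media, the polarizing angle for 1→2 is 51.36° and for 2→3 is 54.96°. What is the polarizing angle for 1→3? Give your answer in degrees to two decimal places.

Each Brewster angle gives a ratio: n₂/n₁ = tan 51.36° = 1.2509, n₃/n₂ = tan 54.96° = 1.4260.
So n₃/n₁ = (n₂/n₁)(n₃/n₂) = 1.2509 × 1.4260 = 1.7838.
θ_B(1→3) = arctan(1.7838) = 60.72°.

θ_B ≈ 60.72°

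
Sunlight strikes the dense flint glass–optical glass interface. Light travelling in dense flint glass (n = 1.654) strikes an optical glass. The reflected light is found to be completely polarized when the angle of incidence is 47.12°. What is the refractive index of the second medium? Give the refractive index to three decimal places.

Brewster's law: tan θ_B = n₂/n₁ (light incident in dense flint glass, refracted into an optical glass).
n₂ = n₁ tan θ_B = 1.654 × tan 47.12° = 1.781.

n ≈ 1.781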